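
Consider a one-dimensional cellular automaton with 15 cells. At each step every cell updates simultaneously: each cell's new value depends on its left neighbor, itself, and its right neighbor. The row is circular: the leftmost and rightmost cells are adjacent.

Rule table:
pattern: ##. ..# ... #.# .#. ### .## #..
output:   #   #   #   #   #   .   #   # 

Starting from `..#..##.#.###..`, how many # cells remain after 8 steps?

3

###########.###
..........###..
###########.###  (repeats step 1; period 2)
step 8: ..........###..
count of #: 3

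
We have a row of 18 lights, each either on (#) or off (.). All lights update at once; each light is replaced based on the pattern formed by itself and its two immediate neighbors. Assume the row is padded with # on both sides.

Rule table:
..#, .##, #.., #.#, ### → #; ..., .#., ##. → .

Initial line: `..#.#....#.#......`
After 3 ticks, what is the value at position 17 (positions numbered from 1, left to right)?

tick 1: ##.#.#..#.#.#....#
tick 2: #.#.#.##.#.#.#..##
tick 3: .#.#.##.#.#.#.####
position 17 holds #

#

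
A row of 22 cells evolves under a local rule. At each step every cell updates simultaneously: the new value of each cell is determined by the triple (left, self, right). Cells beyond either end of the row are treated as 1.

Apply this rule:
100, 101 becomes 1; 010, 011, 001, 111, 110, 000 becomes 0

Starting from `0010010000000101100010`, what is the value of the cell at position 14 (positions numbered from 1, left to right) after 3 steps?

step 1: 1001001000000010010001
step 2: 0100100100000001001000
step 3: 1010010010000000100100
position 14 holds 0

0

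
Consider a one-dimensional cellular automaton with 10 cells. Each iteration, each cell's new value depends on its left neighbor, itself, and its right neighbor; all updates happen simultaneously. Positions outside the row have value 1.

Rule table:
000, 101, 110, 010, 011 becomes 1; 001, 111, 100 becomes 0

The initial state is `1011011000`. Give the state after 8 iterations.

iteration 1: 1111111010
iteration 2: 0000001111
iteration 3: 0111101000
iteration 4: 1100111010
iteration 5: 0100101111
iteration 6: 1100111000
iteration 7: 0100101010
iteration 8: 1100111111

1100111111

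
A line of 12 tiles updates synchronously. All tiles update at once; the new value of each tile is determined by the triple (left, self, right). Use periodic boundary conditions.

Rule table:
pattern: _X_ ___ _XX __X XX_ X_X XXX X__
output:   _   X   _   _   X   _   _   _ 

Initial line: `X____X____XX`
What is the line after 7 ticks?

________X_X_

X_XX___XX___
___X_X__X_X_
XX__________
_X_XXXXXXXX_
__________X_
XXXXXXXXX___
________X_X_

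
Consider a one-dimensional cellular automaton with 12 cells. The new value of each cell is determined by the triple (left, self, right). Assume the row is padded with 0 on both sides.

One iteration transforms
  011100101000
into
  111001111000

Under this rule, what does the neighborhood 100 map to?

At position 4 the neighborhood is 100; the next row has 0 there.

0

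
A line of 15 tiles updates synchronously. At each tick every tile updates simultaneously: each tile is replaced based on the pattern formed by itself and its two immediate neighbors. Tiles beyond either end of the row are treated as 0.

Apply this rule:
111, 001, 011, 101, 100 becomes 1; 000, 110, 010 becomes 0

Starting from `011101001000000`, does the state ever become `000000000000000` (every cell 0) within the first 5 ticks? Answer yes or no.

tick 1: 111010110100000
tick 2: 110101101010000
tick 3: 101011010101000
tick 4: 010110101010100
tick 5: 101101010101010
tick 5 is 101101010101010, still not uniform 0

no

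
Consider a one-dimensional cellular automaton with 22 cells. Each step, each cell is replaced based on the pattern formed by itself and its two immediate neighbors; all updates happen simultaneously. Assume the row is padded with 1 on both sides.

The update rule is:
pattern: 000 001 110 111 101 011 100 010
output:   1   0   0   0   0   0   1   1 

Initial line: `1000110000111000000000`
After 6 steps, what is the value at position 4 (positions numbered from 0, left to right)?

0

step 1: 0110001110000111111110
step 2: 0001100001110000000000
step 3: 1100011100001111111110
step 4: 0011000011100000000000
step 5: 1000111000011111111110
step 6: 0110000111000000000000
position 4 holds 0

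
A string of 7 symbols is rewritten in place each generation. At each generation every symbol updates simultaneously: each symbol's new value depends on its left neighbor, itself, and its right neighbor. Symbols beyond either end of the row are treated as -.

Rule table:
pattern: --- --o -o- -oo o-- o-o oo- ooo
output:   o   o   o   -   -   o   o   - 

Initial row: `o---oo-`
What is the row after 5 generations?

o-oo-o-
oo-ooo-
-oo--o-
o-o-oo-
oooo-o-

oooo-o-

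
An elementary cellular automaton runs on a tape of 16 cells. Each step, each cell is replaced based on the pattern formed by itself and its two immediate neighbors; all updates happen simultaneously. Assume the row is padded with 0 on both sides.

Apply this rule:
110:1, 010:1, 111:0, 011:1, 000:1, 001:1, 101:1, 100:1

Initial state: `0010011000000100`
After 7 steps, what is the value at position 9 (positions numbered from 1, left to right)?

1

1111111111111111
1000000000000001
1111111111111111  (repeats step 1; period 2)
step 7: 1111111111111111
position 9 holds 1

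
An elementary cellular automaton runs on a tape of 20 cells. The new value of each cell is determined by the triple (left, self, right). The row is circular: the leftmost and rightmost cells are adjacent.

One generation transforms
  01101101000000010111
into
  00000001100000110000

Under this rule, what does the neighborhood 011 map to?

0

At position 1 the neighborhood is 011; the next row has 0 there.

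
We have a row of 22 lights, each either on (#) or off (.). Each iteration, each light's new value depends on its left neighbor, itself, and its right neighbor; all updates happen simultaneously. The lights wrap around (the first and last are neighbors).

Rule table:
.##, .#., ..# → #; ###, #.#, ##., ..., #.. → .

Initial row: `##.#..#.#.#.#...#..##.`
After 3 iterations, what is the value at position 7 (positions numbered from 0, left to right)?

#

#..#.##.#.#.#..##.##..
#.##.#..#.#.#.##..#..#
..#..#.##.#.#.#..##.##
position 7 holds #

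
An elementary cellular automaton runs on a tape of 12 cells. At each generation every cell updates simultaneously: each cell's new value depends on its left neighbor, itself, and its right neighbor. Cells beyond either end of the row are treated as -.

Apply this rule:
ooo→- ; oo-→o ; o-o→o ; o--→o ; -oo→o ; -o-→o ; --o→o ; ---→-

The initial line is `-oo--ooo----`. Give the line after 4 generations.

ooooooo-oooo

generation 1: oooooo-oo---
generation 2: o----ooooo--
generation 3: oo--oo---oo-
generation 4: ooooooo-oooo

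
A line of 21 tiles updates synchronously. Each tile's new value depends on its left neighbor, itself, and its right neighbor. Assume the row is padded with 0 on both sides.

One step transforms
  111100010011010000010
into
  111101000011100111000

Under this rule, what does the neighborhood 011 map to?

At position 0 the neighborhood is 011; the next row has 1 there.

1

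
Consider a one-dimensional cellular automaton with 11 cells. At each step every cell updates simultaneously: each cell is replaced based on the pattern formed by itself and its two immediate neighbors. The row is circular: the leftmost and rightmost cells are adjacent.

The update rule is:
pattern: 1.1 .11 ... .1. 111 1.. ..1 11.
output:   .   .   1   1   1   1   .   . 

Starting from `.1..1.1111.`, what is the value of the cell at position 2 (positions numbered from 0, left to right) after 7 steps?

.11.1..11.1
....11....1
111...111.1
11.11..1...
.....1.111.
1111.1..1.1
111..11.1..
position 2 holds 1

1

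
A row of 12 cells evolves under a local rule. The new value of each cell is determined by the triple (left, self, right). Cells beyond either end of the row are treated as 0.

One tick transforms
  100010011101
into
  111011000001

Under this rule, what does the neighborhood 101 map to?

0

At position 10 the neighborhood is 101; the next row has 0 there.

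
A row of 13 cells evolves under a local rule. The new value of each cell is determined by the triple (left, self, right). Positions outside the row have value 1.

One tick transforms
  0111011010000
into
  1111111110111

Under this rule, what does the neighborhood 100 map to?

At position 9 the neighborhood is 100; the next row has 0 there.

0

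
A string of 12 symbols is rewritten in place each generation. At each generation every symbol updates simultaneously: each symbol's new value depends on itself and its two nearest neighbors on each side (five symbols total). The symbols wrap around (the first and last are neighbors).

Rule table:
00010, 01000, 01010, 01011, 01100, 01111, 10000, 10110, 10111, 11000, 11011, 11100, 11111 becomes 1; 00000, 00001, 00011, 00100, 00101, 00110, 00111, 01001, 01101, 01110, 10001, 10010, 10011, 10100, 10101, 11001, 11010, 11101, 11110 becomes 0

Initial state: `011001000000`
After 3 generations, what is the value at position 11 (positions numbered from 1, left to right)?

1

001000110000
010100011100
101010000110
position 11 holds 1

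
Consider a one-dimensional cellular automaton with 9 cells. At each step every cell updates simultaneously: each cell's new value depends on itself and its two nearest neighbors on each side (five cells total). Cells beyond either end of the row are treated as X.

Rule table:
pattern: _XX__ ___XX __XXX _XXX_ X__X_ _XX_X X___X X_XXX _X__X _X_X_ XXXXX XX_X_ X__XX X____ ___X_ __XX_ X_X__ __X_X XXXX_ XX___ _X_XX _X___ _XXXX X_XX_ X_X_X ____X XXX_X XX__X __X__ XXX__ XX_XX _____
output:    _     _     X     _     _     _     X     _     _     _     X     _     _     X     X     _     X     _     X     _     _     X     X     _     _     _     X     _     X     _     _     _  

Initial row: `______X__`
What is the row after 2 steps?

step 1: _X___XX__
step 2: _XXX_____

_XXX_____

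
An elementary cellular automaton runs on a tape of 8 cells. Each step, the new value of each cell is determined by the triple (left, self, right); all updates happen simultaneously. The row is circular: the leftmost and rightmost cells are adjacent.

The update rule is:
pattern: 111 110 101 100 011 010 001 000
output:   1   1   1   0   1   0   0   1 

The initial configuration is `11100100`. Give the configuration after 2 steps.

11101110

step 1: 11100000
step 2: 11101110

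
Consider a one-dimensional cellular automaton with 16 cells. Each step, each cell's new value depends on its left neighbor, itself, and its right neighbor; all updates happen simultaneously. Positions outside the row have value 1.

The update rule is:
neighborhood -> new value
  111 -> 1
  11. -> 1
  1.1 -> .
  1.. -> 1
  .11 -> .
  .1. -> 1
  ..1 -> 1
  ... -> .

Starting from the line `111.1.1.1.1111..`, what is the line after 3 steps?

111.1.1.1..11111
111.1.1.111.1111
111.1.1..11..111

111.1.1..11..111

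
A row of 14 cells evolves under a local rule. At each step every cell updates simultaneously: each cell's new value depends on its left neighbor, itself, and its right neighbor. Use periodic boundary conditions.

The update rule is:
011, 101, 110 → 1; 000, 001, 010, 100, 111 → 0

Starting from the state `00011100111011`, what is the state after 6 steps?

00000000011000

step 1: 00010100101111
step 2: 00001000011001
step 3: 00000000011000
step 4: 00000000011000  (fixed point — unchanged through step 6)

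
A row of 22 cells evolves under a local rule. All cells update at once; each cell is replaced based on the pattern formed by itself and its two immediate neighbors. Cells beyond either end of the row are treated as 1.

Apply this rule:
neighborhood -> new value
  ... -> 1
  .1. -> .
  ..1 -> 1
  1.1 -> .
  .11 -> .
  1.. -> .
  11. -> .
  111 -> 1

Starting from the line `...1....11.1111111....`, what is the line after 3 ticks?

.111....1.1...1..1...1

tick 1: .11..111....11111..111
tick 2: ....1.1..111.111..1.11
tick 3: .111....1.1...1..1...1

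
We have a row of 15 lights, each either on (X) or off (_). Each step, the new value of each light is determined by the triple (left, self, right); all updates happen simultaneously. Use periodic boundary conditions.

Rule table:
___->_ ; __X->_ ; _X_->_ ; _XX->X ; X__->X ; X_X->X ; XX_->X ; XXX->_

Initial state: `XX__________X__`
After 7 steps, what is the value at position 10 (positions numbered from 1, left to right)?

_

XXX__________X_
X_XX__________X
XXXXX_________X
____XX________X
X___XXX________
_X__X_XX_______
__X__XXXX______
position 10 holds _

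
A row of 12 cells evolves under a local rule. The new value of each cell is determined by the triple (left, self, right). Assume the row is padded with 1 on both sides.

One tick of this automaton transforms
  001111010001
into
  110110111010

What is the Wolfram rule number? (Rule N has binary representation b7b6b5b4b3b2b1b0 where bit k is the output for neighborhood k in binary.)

position 3: 111 → 1  (bit 7 = 1)
position 5: 110 → 0  (bit 6 = 0)
position 6: 101 → 1  (bit 5 = 1)
position 0: 100 → 1  (bit 4 = 1)
position 2: 011 → 0  (bit 3 = 0)
position 7: 010 → 1  (bit 2 = 1)
position 1: 001 → 1  (bit 1 = 1)
position 9: 000 → 0  (bit 0 = 0)
bits b7..b0 = 10110110 = 182

182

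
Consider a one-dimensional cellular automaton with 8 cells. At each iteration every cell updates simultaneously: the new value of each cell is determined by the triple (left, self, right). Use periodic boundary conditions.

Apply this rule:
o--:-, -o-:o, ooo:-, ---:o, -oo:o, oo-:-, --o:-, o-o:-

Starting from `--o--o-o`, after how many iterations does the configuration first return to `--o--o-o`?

1

iteration 1: --o--o-o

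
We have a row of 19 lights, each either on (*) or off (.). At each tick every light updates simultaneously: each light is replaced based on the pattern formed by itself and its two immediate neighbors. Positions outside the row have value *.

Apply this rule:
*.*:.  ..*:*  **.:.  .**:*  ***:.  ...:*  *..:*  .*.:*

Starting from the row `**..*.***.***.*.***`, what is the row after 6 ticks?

tick 1: ..***.*...*...*.*..
tick 2: ***...*********.***
tick 3: ...****.........*..
tick 4: ****...************
tick 5: ....****...........
tick 6: *****...***********

*****...***********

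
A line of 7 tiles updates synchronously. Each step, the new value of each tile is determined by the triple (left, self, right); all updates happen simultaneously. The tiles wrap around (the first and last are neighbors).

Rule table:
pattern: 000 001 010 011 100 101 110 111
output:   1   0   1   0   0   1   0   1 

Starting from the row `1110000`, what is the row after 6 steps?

1111001

step 1: 0100110
step 2: 0100000
step 3: 0101111
step 4: 1110110
step 5: 0101001
step 6: 1111001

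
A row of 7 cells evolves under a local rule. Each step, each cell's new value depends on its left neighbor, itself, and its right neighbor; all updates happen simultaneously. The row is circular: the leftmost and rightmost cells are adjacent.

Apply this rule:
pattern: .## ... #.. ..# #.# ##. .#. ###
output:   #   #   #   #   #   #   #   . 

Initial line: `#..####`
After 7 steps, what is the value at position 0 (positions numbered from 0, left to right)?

#

step 1: ####...
step 2: #..####  (repeats step 0; period 2)
step 7: ####...
position 0 holds #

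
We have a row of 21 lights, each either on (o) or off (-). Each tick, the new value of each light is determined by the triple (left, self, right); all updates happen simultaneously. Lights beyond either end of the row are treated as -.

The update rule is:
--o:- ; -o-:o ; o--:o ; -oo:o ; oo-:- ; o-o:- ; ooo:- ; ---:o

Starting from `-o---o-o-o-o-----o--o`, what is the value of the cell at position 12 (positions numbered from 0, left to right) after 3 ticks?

tick 1: -ooo-o-o-o-ooooo-oo-o
tick 2: -o---o-o-o-o-----o--o  (repeats tick 0; period 2)
tick 3: -ooo-o-o-o-ooooo-oo-o
position 12 holds o

o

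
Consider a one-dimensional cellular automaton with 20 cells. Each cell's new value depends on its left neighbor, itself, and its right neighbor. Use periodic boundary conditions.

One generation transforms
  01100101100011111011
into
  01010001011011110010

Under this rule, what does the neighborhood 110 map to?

At position 2 the neighborhood is 110; the next row has 0 there.

0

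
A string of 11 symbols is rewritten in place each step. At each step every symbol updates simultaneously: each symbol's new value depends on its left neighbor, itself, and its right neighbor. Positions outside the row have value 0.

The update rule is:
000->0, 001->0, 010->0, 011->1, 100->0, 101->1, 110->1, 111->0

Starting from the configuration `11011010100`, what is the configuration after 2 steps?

10000110000

step 1: 11111101000
step 2: 10000110000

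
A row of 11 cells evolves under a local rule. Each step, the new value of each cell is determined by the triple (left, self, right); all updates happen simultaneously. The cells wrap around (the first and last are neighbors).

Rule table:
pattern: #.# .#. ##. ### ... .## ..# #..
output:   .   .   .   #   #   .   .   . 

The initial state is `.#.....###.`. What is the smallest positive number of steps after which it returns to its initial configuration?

step 1: ...###..#..
step 2: ##..#.....#
step 3: #.....###..
step 4: ..###..#...
step 5: #..#.....##
step 6: .....###..#
step 7: .###..#....
step 8: ..#.....###
step 9: ....###..#.
step 10: ###..#.....
step 11: .#.....###.

11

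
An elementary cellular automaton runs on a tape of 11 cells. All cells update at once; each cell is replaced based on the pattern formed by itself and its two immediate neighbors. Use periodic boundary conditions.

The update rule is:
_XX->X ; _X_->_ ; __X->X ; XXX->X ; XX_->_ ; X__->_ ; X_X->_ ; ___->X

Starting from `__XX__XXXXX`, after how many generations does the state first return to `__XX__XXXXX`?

generation 1: _XX__XXXXX_
generation 2: XX__XXXXX__
generation 3: X__XXXXX__X
generation 4: __XXXXX__XX
generation 5: _XXXXX__XX_
generation 6: XXXXX__XX__
generation 7: XXXX__XX__X
generation 8: XXX__XX__XX
generation 9: XX__XX__XXX
generation 10: X__XX__XXXX
generation 11: __XX__XXXXX

11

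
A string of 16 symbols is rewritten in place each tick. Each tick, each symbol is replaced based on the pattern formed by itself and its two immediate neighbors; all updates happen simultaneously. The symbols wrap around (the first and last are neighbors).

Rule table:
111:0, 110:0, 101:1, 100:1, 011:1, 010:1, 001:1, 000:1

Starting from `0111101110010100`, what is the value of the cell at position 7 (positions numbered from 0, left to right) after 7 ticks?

1100011001111111
0011110111000000
1110001100111111
0001111011100000
1111000110011111
0000111101110000
1111100011001111
position 7 holds 0

0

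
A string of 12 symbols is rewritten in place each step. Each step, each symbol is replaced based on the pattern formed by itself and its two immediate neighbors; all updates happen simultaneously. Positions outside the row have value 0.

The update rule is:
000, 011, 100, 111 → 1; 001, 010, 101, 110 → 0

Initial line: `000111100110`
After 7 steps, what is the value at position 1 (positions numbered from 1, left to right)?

step 1: 110111010101
step 2: 100110000000
step 3: 010101111111
step 4: 000001111110
step 5: 111101111101
step 6: 111001111000
step 7: 110101110111
position 1 holds 1

1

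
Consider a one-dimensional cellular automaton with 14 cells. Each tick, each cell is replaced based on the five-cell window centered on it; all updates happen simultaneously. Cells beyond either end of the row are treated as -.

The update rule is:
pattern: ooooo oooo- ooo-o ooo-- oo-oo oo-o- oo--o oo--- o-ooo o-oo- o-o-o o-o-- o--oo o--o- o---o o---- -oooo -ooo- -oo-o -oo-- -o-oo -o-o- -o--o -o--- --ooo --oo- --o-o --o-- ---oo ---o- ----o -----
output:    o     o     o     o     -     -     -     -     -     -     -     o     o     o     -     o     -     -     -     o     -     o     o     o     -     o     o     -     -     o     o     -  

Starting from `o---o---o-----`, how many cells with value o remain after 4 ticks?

8

-o-o-o-o-oo---
ooo-o-o---o-o-
--o--ooo-ooooo
oo-oo--o---ooo
count of o: 8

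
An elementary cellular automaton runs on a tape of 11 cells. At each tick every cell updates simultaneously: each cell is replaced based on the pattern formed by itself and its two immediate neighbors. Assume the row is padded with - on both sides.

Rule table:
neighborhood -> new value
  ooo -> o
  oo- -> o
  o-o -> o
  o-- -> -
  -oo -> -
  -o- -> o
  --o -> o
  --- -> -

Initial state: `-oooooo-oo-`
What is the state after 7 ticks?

tick 1: o-oooooo-o-
tick 2: oo-ooooooo-
tick 3: -oo-oooooo-
tick 4: o-oo-ooooo-
tick 5: oo-oo-oooo-
tick 6: -oo-oo-ooo-
tick 7: o-oo-oo-oo-

o-oo-oo-oo-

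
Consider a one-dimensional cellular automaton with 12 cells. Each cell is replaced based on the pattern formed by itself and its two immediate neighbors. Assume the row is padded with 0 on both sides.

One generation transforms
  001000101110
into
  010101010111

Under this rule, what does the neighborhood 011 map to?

0

At position 8 the neighborhood is 011; the next row has 0 there.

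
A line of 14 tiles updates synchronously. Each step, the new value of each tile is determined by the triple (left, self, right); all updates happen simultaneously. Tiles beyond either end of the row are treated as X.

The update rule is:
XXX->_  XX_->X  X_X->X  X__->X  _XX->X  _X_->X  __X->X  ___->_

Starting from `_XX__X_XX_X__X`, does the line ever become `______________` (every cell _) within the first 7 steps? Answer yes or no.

step 1: XXXXXXXXXXXXXX
step 2: ______________
all cells are _ at step 2

yes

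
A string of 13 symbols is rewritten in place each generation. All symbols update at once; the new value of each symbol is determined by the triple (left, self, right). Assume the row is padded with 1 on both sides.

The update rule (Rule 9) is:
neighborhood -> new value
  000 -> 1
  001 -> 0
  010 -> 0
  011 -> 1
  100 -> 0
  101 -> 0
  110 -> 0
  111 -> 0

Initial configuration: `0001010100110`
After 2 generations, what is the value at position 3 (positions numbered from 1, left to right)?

0100000000100
0001111110000
position 3 holds 0

0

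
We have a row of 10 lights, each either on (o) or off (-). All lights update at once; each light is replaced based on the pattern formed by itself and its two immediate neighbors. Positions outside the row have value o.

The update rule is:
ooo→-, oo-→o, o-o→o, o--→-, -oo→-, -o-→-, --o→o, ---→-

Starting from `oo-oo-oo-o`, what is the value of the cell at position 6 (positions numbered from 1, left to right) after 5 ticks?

o

-oo-oo-oo-
o-oo-oo-oo
oo-oo-oo--
-oo-oo-o-o
o-oo-oo-o-
position 6 holds o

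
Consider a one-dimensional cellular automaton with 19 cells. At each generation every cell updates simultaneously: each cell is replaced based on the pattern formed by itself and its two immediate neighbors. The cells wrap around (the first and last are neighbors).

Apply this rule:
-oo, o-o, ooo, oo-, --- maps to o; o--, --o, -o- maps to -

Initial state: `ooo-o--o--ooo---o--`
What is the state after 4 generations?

oooo------ooo-o----
oooo-oooo-oooo--oo-
oooooooooooooo--ooo
oooooooooooooo--ooo

oooooooooooooo--ooo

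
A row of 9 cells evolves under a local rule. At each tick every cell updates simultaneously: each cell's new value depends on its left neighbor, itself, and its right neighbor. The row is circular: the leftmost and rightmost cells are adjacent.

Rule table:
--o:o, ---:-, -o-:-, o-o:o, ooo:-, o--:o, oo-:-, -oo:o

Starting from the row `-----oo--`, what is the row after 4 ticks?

----oo-o-
---oo-o-o
o-oo-o-o-
-oo-o-o-o

-oo-o-o-o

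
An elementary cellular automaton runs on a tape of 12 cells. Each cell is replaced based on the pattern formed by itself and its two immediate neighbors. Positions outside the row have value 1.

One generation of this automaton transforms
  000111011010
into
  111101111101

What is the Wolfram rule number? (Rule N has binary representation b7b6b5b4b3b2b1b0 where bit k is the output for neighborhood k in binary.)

position 4: 111 → 0  (bit 7 = 0)
position 5: 110 → 1  (bit 6 = 1)
position 6: 101 → 1  (bit 5 = 1)
position 0: 100 → 1  (bit 4 = 1)
position 3: 011 → 1  (bit 3 = 1)
position 10: 010 → 0  (bit 2 = 0)
position 2: 001 → 1  (bit 1 = 1)
position 1: 000 → 1  (bit 0 = 1)
bits b7..b0 = 01111011 = 123

123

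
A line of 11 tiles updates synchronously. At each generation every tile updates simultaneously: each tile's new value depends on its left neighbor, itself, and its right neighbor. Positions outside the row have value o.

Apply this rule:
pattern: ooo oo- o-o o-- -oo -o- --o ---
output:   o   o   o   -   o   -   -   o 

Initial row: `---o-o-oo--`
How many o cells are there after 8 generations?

9

-o--o-ooo--
o----oooo--
o-oo-oooo--
ooooooooo--
ooooooooo--  (fixed point — unchanged through generation 8)
count of o: 9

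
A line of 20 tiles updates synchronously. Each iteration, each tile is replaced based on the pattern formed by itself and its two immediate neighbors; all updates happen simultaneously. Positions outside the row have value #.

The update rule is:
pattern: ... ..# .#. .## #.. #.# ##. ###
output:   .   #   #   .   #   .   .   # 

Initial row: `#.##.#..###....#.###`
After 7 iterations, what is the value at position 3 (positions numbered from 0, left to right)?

#

.....###.#.#..##..##
#...#.#..#.###..##.#
.#.##.####..#.##....
.#.....##.###...#..#
.##...#....#.#.####.
...#.###..##.#..##..
#.##..#.##...###..##
position 3 holds #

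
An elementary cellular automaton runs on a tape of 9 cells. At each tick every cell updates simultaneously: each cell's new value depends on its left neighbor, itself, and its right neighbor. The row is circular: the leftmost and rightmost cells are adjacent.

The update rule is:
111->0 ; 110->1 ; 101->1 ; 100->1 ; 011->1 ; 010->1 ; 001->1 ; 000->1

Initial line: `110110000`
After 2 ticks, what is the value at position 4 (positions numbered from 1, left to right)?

0

111111111
000000000
position 4 holds 0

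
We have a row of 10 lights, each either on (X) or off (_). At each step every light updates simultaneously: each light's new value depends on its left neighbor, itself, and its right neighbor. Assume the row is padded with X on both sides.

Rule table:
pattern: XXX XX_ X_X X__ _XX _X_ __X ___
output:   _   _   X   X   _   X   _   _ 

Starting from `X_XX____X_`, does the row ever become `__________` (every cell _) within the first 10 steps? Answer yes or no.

no

step 1: _X__X___XX
step 2: XXX_XX____
step 3: ___X__X___
step 4: X__XX_XX__
step 5: _X___X__X_
step 6: XXX__XX_XX
step 7: ___X___X__
step 8: X__XX__XX_
step 9: _X___X___X
step 10: XXX__XX___
step 10 is XXX__XX___, still not uniform _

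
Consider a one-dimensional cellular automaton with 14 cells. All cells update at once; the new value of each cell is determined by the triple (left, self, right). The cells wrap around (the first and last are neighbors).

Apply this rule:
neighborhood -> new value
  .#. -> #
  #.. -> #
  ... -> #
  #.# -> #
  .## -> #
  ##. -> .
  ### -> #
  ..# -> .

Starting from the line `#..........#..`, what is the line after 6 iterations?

##########.##.
#########.##.#
########.##.##
#######.##.###
######.##.####
#####.##.#####

#####.##.#####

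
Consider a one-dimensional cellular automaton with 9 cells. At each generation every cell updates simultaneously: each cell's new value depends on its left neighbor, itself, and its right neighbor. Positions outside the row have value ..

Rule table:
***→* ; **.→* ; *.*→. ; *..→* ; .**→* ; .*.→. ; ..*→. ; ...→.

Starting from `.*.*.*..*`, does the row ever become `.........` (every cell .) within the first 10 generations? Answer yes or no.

yes

generation 1: ......*..
generation 2: .......*.
generation 3: ........*
generation 4: .........
all cells are . at generation 4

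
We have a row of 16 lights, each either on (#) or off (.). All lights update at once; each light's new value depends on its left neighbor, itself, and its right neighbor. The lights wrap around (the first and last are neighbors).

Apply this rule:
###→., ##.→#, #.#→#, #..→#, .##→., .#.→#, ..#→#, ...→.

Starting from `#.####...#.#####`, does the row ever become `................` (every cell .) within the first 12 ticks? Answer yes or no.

no

##...##.###.....
.##.#.##..##...#
#.####.###.##.##
##...##..##.##..
.##.#.###.##.###
#.####..##.##..#
##...###.##.###.
.##.#..##.##..##
#.#####.##.###.#
##....##.##..##.
.##..#.##.###.##
#.#####.##..##.#
tick 12 is #.#####.##..##.#, still not uniform .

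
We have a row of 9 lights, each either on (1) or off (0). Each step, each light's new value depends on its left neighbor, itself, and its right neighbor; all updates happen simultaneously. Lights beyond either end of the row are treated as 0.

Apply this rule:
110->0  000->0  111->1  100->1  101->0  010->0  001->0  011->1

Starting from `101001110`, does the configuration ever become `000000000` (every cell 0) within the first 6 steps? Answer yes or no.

yes

step 1: 000101101
step 2: 000001000
step 3: 000000100
step 4: 000000010
step 5: 000000001
step 6: 000000000
all cells are 0 at step 6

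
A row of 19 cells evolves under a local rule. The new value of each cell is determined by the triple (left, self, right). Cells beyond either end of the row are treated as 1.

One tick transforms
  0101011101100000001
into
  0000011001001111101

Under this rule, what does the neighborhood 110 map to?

0

At position 7 the neighborhood is 110; the next row has 0 there.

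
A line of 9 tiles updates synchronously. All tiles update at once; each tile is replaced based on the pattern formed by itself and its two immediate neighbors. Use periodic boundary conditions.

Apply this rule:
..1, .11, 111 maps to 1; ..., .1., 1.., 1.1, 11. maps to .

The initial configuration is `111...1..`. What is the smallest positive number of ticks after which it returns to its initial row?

9

11...1..1
1...1..11
...1..111
..1..111.
.1..111..
1..111...
..111...1
.111...1.
111...1..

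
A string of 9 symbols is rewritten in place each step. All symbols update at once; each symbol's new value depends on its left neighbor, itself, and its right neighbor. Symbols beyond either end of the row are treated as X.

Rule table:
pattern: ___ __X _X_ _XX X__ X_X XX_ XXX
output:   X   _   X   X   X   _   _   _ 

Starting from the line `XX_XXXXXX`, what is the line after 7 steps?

___X_____

step 1: ___X_____
step 2: XX_XXXXX_
step 3: ___X_____  (repeats step 1; period 2)
step 7: ___X_____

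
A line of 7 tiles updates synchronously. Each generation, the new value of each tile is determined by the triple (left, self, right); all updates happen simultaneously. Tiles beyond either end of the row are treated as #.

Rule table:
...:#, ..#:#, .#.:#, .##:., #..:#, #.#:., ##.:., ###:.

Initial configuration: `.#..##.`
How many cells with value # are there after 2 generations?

3

.###...
....###
count of #: 3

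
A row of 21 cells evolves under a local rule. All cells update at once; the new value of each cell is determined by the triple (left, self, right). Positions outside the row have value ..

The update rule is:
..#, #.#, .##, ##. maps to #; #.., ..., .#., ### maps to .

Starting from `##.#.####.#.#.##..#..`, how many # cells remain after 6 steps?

step 1: ###.##..##.#.###.#...
step 2: #.####.####.##.##....
step 3: .##..###..#######....
step 4: ###.##.#.##.....#....
step 5: #.#####.###....#.....
step 6: .##...###.#...#......
count of #: 7

7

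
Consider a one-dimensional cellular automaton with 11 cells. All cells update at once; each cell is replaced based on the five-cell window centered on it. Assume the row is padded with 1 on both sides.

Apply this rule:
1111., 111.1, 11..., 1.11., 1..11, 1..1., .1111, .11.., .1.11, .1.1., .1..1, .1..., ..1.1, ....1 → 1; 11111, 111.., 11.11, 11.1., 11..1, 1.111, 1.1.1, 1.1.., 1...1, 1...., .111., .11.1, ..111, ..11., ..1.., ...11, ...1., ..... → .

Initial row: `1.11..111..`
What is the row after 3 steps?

1.11.1....1
1.1...1.1..
1..1..11.11

1..1..11.11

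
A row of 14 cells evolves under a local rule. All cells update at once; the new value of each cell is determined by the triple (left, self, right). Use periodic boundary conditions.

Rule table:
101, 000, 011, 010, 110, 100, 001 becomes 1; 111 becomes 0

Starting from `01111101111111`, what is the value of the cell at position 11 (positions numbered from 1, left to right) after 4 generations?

generation 1: 11000111000001
generation 2: 01111101111111  (repeats generation 0; period 2)
generation 4: 01111101111111
position 11 holds 1

1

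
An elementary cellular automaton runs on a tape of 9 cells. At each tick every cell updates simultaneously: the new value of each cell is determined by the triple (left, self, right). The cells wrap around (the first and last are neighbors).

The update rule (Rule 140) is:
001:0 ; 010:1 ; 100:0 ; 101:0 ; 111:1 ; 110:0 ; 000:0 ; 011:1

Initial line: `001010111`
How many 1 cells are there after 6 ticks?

3

tick 1: 001010110
tick 2: 001010100
tick 3: 001010100  (fixed point — unchanged through tick 6)
count of 1: 3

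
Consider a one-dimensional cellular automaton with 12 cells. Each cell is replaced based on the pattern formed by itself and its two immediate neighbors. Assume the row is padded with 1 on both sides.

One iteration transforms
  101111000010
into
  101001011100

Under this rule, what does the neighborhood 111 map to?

At position 3 the neighborhood is 111; the next row has 0 there.

0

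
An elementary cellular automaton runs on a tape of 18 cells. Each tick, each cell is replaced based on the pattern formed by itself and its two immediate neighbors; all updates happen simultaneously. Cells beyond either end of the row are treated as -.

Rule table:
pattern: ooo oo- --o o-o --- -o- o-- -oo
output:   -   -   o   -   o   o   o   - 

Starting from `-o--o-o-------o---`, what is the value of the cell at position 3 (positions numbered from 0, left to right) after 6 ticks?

-

ooooo-oooooooooooo
------------------
oooooooooooooooooo
------------------  (repeats tick 2; period 2)
tick 6: ------------------
position 3 holds -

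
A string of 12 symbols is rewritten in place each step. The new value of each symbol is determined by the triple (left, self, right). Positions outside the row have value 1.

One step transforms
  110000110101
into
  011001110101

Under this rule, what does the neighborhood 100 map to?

At position 2 the neighborhood is 100; the next row has 1 there.

1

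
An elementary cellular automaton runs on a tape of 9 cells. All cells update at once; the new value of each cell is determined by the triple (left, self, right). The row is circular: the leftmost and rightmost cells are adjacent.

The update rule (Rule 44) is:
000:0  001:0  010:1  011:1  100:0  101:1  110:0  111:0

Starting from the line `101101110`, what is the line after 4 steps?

111011001
000110001
000100001
000100001

000100001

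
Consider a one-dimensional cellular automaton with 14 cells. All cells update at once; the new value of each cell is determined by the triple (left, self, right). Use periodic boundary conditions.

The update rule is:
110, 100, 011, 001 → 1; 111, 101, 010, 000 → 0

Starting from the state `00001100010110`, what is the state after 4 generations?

10100101010001

generation 1: 00011110100111
generation 2: 10110010011101
generation 3: 10111101110101
generation 4: 10100101010001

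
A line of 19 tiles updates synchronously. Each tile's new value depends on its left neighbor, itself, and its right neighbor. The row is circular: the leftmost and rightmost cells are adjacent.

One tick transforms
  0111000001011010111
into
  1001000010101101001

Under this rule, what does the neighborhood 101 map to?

1

At position 0 the neighborhood is 101; the next row has 1 there.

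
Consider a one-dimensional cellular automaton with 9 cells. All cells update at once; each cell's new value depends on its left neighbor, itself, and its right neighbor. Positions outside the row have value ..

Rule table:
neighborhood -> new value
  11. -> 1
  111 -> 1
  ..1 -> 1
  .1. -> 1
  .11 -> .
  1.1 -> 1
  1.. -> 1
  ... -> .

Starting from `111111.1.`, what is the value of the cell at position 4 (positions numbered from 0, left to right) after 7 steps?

.11111111
1.1111111
11.111111
.11.11111
1.11.1111
11.11.111
.11.11.11
position 4 holds 1

1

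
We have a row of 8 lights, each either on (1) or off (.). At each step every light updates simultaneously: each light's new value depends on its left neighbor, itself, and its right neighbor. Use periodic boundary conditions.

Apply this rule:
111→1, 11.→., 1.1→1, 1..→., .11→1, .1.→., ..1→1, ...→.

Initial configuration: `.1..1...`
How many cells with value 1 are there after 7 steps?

1..1....
..1....1
.1....1.
1....1..
....1..1
...1..1.
..1..1..
count of 1: 2

2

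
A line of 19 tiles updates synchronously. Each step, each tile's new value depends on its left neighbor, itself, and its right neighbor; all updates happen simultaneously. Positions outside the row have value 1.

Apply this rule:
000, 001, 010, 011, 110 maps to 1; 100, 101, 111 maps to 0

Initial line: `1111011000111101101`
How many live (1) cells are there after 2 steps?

step 1: 0001011011100101101
step 2: 0111011010101101101
count of 1: 12

12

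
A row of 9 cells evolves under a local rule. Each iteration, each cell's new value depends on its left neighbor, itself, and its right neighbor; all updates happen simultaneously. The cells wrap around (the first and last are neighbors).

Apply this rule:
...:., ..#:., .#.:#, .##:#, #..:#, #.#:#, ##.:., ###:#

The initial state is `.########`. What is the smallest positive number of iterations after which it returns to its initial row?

########.
#######.#
######.##
#####.###
####.####
###.#####
##.######
#.#######
.########

9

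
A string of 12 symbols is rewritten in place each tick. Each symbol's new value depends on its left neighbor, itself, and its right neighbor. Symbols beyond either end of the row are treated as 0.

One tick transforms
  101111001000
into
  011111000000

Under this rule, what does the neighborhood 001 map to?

At position 7 the neighborhood is 001; the next row has 0 there.

0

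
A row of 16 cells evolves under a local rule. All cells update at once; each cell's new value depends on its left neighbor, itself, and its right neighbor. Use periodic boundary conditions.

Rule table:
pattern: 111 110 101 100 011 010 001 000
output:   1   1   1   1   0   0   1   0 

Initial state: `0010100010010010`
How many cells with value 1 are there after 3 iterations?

9

0101010101101101
1010101010110110
0101010101011011
count of 1: 9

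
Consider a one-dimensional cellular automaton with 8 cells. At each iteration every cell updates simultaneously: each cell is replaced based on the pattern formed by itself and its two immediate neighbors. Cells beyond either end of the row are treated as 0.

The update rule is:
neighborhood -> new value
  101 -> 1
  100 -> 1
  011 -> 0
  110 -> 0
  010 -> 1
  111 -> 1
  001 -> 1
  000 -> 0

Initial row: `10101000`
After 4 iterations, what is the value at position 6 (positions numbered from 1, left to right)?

0

iteration 1: 11111100
iteration 2: 01111010
iteration 3: 10110111
iteration 4: 11001010
position 6 holds 0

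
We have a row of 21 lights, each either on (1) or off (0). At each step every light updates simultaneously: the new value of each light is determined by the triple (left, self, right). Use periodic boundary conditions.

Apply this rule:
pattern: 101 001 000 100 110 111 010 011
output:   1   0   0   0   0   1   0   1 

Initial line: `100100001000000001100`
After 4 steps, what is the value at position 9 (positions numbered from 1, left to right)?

0

000000000000000001000
000000000000000000000
000000000000000000000  (fixed point — unchanged through step 4)
position 9 holds 0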